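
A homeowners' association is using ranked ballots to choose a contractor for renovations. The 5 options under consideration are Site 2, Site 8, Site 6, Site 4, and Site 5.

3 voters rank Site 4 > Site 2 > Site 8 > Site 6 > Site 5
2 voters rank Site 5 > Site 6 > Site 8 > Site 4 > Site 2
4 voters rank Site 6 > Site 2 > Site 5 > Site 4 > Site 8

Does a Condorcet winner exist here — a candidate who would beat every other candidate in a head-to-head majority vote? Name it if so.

Head-to-head results (9 voters total):
Site 2 vs Site 8: Site 2 wins 7–2.
Site 2 vs Site 6: Site 6 wins 6–3.
Site 2 vs Site 4: Site 4 wins 5–4.
Site 2 vs Site 5: Site 2 wins 7–2.
Site 8 vs Site 6: Site 6 wins 6–3.
Site 8 vs Site 4: Site 4 wins 7–2.
Site 8 vs Site 5: Site 5 wins 6–3.
Site 6 vs Site 4: Site 6 wins 6–3.
Site 6 vs Site 5: Site 6 wins 7–2.
Site 4 vs Site 5: Site 5 wins 6–3.
Site 6 beats each rival — Site 2 (6–3), Site 8 (6–3), Site 4 (6–3), Site 5 (7–2) — so Site 6 is the Condorcet winner.

Site 6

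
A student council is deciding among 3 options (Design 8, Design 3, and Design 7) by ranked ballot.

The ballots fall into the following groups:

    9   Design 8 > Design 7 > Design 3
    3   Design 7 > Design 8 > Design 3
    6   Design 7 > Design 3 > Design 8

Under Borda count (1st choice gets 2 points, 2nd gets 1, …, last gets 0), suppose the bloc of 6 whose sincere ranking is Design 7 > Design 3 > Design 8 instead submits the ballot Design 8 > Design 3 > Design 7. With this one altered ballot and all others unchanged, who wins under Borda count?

Design 8

Borda totals with the altered ballot: Design 8 33, Design 3 6, Design 7 15.
The switch changes the winner from Design 7 to Design 8.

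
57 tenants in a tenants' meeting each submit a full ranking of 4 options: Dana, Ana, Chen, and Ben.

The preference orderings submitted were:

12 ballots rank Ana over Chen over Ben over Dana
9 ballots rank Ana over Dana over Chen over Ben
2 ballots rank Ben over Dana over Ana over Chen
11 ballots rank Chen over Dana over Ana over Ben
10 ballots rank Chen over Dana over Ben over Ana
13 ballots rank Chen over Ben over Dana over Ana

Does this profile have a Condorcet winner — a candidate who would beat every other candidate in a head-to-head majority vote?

Yes

Head-to-head results (57 voters total):
Dana vs Ana: Dana wins 36–21.
Dana vs Chen: Chen wins 46–11.
Dana vs Ben: Dana wins 30–27.
Ana vs Chen: Chen wins 34–23.
Ana vs Ben: Ana wins 32–25.
Chen vs Ben: Chen wins 55–2.
Chen beats each rival — Dana (46–11), Ana (34–23), Ben (55–2) — so Chen is the Condorcet winner.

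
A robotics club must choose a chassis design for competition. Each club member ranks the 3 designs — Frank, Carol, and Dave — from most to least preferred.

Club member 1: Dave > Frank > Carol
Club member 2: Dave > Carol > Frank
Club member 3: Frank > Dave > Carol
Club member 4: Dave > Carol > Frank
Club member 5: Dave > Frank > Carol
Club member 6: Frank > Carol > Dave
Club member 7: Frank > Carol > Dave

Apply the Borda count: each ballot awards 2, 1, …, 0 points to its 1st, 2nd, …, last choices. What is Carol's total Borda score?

Borda scores:
  Frank: 1 + 0 + 2 + 0 + 1 + 2 + 2 = 8
  Carol: 0 + 1 + 0 + 1 + 0 + 1 + 1 = 4
  Dave: 2 + 2 + 1 + 2 + 2 + 0 + 0 = 9

4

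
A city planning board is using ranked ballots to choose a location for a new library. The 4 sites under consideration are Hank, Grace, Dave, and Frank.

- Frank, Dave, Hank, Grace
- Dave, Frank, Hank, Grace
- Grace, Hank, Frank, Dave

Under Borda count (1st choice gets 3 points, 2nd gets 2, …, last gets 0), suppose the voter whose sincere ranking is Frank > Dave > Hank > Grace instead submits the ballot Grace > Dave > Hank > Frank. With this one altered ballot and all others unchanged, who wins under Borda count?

Borda totals with the altered ballot: Hank 4, Grace 6, Dave 5, Frank 3.
The switch changes the winner from Frank to Grace.

Grace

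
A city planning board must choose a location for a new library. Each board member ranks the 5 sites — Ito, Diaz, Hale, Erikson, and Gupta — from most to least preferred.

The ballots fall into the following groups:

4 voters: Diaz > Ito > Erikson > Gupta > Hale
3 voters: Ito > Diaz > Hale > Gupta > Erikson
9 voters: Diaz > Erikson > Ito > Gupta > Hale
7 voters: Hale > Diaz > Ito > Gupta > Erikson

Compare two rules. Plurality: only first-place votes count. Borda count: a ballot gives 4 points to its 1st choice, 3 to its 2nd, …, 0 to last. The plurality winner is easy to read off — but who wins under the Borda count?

Diaz

Plurality first-place counts: Ito 3, Diaz 13, Hale 7, Erikson 0, Gupta 0 → Diaz.
Borda totals: Ito 56, Diaz 82, Hale 34, Erikson 35, Gupta 23 → Diaz.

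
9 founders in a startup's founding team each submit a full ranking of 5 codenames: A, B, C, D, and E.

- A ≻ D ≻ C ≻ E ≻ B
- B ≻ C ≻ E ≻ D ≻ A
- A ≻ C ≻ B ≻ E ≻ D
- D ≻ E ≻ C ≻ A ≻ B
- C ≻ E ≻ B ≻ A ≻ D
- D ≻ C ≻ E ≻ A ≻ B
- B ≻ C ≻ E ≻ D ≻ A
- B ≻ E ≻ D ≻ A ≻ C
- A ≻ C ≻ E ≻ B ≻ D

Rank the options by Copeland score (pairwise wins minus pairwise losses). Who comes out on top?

Pairwise results:
  A vs B: A wins 5–4.
  A vs C: C wins 5–4.
  A vs D: D wins 5–4.
  A vs E: E wins 6–3.
  B vs C: C wins 6–3.
  B vs D: B wins 6–3.
  B vs E: E wins 5–4.
  C vs D: C wins 5–4.
  C vs E: C wins 7–2.
  D vs E: E wins 6–3.
Copeland scores (wins − losses):
  A: 1 − 3 = -2
  B: 1 − 3 = -2
  C: 4 − 0 = 4
  D: 1 − 3 = -2
  E: 3 − 1 = 2
C has the best Copeland score.

C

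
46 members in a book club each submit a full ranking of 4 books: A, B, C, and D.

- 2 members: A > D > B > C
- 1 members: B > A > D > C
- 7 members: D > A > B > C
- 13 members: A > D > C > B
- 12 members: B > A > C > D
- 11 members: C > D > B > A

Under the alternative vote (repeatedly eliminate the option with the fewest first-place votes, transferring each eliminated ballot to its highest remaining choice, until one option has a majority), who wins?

Round 1: A 15, B 13, C 11, D 7. D has the fewest and is eliminated.
Round 2: A 22, B 13, C 11. C has the fewest and is eliminated.
Round 3: B 24, A 22. B has a majority.

B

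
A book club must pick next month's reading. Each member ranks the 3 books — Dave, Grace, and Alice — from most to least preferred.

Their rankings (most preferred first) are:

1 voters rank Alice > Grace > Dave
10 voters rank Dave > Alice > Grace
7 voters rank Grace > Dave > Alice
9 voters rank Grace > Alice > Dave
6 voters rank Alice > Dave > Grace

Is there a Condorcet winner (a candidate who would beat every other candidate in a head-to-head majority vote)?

No

Head-to-head results (33 voters total):
Dave vs Grace: Grace wins 17–16.
Dave vs Alice: Dave wins 17–16.
Grace vs Alice: Alice wins 17–16.
No candidate beats all others: Dave beats Alice beats Grace beats Dave, a majority cycle.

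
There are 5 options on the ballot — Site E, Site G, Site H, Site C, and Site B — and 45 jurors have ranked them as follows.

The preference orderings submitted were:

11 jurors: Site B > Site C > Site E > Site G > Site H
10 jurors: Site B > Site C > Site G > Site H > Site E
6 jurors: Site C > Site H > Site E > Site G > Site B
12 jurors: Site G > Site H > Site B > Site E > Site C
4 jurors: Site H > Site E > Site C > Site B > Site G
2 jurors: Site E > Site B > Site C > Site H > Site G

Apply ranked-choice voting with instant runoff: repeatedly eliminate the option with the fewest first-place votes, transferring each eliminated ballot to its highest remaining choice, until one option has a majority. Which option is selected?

Site B

Round 1: Site B 21, Site G 12, Site C 6, Site H 4, Site E 2. Site E has the fewest and is eliminated.
Round 2: Site B 23, Site G 12, Site C 6, Site H 4. Site B has a majority.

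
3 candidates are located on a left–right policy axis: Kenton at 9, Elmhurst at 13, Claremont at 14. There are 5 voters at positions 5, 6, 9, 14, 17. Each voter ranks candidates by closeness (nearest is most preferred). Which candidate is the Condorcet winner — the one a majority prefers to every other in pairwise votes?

With single-peaked preferences on a line, the Condorcet winner is the candidate closest to the median voter.
The median voter (position 9) is closest to Kenton at 9.
Check: Kenton vs Claremont — voters closer to Kenton: 3 of 5.

Kenton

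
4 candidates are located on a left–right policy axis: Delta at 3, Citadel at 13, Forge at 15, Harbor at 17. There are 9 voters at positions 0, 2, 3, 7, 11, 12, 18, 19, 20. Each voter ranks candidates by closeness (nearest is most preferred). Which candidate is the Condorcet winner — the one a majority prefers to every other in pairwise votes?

Citadel

With single-peaked preferences on a line, the Condorcet winner is the candidate closest to the median voter.
The median voter (position 11) is closest to Citadel at 13.
Check: Citadel vs Forge — voters closer to Citadel: 6 of 9.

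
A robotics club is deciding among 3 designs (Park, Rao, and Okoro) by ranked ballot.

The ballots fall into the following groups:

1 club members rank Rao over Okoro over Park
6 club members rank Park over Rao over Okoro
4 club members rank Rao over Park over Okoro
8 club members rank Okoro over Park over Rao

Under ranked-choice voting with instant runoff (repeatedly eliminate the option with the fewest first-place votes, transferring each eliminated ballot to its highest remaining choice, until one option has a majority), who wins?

Park

Round 1: Okoro 8, Park 6, Rao 5. Rao has the fewest and is eliminated.
Round 2: Park 10, Okoro 9. Park has a majority.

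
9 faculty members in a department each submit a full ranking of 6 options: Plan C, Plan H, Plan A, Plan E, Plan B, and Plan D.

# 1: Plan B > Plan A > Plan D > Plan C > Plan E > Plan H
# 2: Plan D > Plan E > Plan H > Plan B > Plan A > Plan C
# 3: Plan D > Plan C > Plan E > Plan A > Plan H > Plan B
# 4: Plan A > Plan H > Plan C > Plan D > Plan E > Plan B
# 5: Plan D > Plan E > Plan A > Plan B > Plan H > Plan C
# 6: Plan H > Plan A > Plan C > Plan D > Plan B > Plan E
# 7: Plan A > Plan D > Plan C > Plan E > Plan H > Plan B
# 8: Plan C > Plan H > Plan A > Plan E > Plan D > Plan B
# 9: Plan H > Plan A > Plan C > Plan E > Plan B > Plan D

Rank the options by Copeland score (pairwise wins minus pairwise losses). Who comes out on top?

Plan A

Pairwise results:
  Plan C vs Plan H: Plan H wins 5–4.
  Plan C vs Plan A: Plan A wins 7–2.
  Plan C vs Plan E: Plan C wins 7–2.
  Plan C vs Plan B: Plan C wins 6–3.
  Plan C vs Plan D: Plan D wins 5–4.
  Plan H vs Plan A: Plan A wins 5–4.
  Plan H vs Plan E: Plan E wins 5–4.
  Plan H vs Plan B: Plan H wins 7–2.
  Plan H vs Plan D: Plan D wins 5–4.
  Plan A vs Plan E: Plan A wins 6–3.
  Plan A vs Plan B: Plan A wins 7–2.
  Plan A vs Plan D: Plan A wins 6–3.
  Plan E vs Plan B: Plan E wins 7–2.
  Plan E vs Plan D: Plan D wins 7–2.
  Plan B vs Plan D: Plan D wins 7–2.
Copeland scores (wins − losses):
  Plan C: 2 − 3 = -1
  Plan H: 2 − 3 = -1
  Plan A: 5 − 0 = 5
  Plan E: 2 − 3 = -1
  Plan B: 0 − 5 = -5
  Plan D: 4 − 1 = 3
Plan A has the best Copeland score.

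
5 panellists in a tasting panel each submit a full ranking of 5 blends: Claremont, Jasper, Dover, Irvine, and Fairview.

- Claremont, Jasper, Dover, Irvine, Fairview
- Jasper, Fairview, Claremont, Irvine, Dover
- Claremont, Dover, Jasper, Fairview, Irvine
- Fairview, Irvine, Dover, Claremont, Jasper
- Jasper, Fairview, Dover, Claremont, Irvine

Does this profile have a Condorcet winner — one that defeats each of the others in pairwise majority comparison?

No

Head-to-head results (5 voters total):
Claremont vs Jasper: Claremont wins 3–2.
Claremont vs Dover: Claremont wins 3–2.
Claremont vs Irvine: Claremont wins 4–1.
Claremont vs Fairview: Fairview wins 3–2.
Jasper vs Dover: Jasper wins 3–2.
Jasper vs Irvine: Jasper wins 4–1.
Jasper vs Fairview: Jasper wins 4–1.
Dover vs Irvine: Dover wins 3–2.
Dover vs Fairview: Fairview wins 3–2.
Irvine vs Fairview: Fairview wins 4–1.
No candidate beats all others: Claremont beats Jasper beats Fairview beats Claremont, a majority cycle.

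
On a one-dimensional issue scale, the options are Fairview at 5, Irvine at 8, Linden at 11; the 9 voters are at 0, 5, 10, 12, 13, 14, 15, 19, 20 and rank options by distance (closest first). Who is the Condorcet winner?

With single-peaked preferences on a line, the Condorcet winner is the candidate closest to the median voter.
The median voter (position 13) is closest to Linden at 11.
Check: Linden vs Fairview — voters closer to Linden: 7 of 9.

Linden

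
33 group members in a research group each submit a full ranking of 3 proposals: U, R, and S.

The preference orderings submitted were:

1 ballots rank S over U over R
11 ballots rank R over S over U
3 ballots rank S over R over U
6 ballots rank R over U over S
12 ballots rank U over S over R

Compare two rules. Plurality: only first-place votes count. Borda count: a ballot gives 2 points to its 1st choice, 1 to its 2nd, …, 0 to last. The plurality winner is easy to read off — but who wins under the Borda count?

R

Plurality first-place counts: U 12, R 17, S 4 → R.
Borda totals: U 31, R 37, S 31 → R.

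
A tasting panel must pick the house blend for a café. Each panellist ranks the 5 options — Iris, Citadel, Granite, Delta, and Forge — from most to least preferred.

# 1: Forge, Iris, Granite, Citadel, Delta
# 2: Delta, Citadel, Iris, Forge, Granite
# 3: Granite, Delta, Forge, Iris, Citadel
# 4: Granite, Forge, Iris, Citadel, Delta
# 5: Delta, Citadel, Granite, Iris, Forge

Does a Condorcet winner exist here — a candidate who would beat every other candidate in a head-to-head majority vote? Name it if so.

Head-to-head results (5 voters total):
Iris vs Citadel: Iris wins 3–2.
Iris vs Granite: Granite wins 3–2.
Iris vs Delta: Delta wins 3–2.
Iris vs Forge: Forge wins 3–2.
Citadel vs Granite: Granite wins 3–2.
Citadel vs Delta: Delta wins 3–2.
Citadel vs Forge: Forge wins 3–2.
Granite vs Delta: Granite wins 3–2.
Granite vs Forge: Granite wins 3–2.
Delta vs Forge: Delta wins 3–2.
Granite beats each rival — Iris (3–2), Citadel (3–2), Delta (3–2), Forge (3–2) — so Granite is the Condorcet winner.

Granite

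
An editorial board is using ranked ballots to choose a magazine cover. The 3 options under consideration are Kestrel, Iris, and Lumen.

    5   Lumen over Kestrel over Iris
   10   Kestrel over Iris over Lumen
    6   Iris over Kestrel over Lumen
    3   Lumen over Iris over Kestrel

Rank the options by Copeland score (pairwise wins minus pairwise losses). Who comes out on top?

Pairwise results:
  Kestrel vs Iris: Kestrel wins 15–9.
  Kestrel vs Lumen: Kestrel wins 16–8.
  Iris vs Lumen: Iris wins 16–8.
Copeland scores (wins − losses):
  Kestrel: 2 − 0 = 2
  Iris: 1 − 1 = 0
  Lumen: 0 − 2 = -2
Kestrel has the best Copeland score.

Kestrel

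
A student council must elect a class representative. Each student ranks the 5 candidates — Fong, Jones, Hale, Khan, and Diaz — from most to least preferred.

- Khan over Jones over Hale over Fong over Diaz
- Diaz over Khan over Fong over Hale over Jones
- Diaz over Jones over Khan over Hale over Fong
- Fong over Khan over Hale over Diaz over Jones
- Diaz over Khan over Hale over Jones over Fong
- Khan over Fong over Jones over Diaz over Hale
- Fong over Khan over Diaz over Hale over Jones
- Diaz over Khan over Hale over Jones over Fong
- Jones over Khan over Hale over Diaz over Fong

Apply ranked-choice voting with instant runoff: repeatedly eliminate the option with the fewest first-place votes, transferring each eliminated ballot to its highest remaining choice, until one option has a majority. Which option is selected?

Round 1: Diaz 4, Fong 2, Khan 2, Jones 1, Hale 0. Hale has the fewest and is eliminated.
Round 2: Diaz 4, Fong 2, Khan 2, Jones 1. Jones has the fewest and is eliminated.
Round 3: Diaz 4, Khan 3, Fong 2. Fong has the fewest and is eliminated.
Round 4: Khan 5, Diaz 4. Khan has a majority.

Khan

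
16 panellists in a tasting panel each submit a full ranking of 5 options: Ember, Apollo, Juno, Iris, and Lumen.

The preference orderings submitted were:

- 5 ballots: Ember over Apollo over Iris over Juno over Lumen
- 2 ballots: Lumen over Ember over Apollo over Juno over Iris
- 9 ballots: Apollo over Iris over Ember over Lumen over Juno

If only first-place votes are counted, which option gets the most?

First-place vote totals:
  Ember: 5
  Apollo: 9
  Juno: 0
  Iris: 0
  Lumen: 2
Apollo has the most first-place votes.

Apollo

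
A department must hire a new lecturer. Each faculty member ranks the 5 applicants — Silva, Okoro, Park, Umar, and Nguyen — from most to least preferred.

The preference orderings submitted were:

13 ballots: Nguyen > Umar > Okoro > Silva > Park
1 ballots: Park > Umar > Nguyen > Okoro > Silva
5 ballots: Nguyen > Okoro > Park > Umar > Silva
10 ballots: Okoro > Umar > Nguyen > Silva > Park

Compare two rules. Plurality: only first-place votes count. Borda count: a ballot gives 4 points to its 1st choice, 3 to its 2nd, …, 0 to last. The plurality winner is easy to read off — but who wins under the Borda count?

Plurality first-place counts: Silva 0, Okoro 10, Park 1, Umar 0, Nguyen 18 → Nguyen.
Borda totals: Silva 23, Okoro 82, Park 14, Umar 77, Nguyen 94 → Nguyen.

Nguyen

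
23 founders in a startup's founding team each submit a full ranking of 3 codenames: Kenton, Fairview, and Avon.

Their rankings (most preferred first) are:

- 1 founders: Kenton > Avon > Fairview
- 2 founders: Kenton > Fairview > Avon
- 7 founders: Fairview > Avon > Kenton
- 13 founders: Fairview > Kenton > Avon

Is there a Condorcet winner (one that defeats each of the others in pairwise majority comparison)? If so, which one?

Head-to-head results (23 voters total):
Kenton vs Fairview: Fairview wins 20–3.
Kenton vs Avon: Kenton wins 16–7.
Fairview vs Avon: Fairview wins 22–1.
Fairview beats each rival — Kenton (20–3), Avon (22–1) — so Fairview is the Condorcet winner.

Fairview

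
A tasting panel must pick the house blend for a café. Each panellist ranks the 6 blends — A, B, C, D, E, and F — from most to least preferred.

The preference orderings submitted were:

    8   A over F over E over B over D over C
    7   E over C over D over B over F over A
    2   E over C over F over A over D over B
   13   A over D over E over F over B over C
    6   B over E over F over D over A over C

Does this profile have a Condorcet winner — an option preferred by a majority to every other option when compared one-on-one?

Head-to-head results (36 voters total):
A vs B: A wins 23–13.
A vs C: A wins 27–9.
A vs D: A wins 23–13.
A vs E: A wins 21–15.
A vs F: A wins 21–15.
B vs C: B wins 27–9.
B vs D: D wins 22–14.
B vs E: E wins 30–6.
B vs F: F wins 23–13.
C vs D: D wins 27–9.
C vs E: E wins 36–0.
C vs F: F wins 27–9.
D vs E: E wins 23–13.
D vs F: D wins 20–16.
E vs F: E wins 28–8.
A beats each rival — B (23–13), C (27–9), D (23–13), E (21–15), F (21–15) — so A is the Condorcet winner.

Yes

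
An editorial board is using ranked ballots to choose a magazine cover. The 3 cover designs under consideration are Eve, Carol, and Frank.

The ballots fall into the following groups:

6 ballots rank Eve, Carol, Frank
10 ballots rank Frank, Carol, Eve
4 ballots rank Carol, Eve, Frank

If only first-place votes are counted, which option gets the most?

Frank

First-place vote totals:
  Eve: 6
  Carol: 4
  Frank: 10
Frank has the most first-place votes.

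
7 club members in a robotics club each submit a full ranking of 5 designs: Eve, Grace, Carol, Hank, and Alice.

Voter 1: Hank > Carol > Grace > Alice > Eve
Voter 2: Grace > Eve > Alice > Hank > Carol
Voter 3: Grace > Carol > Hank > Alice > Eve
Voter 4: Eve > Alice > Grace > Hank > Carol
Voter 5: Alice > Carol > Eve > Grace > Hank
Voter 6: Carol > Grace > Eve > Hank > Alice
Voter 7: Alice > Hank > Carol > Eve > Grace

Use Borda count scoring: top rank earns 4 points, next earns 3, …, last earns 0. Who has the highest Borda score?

Grace

Borda scores:
  Eve: 0 + 3 + 0 + 4 + 2 + 2 + 1 = 12
  Grace: 2 + 4 + 4 + 2 + 1 + 3 + 0 = 16
  Carol: 3 + 0 + 3 + 0 + 3 + 4 + 2 = 15
  Hank: 4 + 1 + 2 + 1 + 0 + 1 + 3 = 12
  Alice: 1 + 2 + 1 + 3 + 4 + 0 + 4 = 15
Grace has the highest total.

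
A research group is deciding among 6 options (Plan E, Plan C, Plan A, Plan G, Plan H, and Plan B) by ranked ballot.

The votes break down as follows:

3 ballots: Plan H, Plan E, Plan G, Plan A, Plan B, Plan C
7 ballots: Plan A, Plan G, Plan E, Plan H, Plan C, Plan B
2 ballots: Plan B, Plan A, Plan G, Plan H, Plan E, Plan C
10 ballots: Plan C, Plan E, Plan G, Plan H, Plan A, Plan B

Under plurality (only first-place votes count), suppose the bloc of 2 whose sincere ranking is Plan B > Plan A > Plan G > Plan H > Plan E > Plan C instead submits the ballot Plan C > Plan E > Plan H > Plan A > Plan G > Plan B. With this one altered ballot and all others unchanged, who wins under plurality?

Plan C

First-place totals with the altered ballot: Plan E 0, Plan C 12, Plan A 7, Plan G 0, Plan H 3, Plan B 0.
The winner is unchanged: still Plan C.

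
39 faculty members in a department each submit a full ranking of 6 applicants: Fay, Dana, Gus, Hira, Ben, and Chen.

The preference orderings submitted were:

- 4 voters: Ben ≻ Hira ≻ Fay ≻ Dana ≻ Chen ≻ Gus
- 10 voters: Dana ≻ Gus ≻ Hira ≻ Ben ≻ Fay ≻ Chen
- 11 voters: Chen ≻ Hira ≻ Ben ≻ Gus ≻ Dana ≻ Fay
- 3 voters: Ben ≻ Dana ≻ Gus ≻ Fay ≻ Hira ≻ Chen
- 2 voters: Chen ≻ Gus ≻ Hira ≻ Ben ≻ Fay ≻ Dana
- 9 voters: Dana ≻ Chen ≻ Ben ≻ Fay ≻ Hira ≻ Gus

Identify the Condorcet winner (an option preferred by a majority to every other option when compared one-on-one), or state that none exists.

No Condorcet winner

Head-to-head results (39 voters total):
Fay vs Dana: Dana wins 33–6.
Fay vs Gus: Gus wins 26–13.
Fay vs Hira: Hira wins 27–12.
Fay vs Ben: Ben wins 39–0.
Fay vs Chen: Chen wins 22–17.
Dana vs Gus: Dana wins 26–13.
Dana vs Hira: Dana wins 22–17.
Dana vs Ben: Ben wins 20–19.
Dana vs Chen: Dana wins 26–13.
Gus vs Hira: Hira wins 24–15.
Gus vs Ben: Ben wins 27–12.
Gus vs Chen: Chen wins 26–13.
Hira vs Ben: Hira wins 23–16.
Hira vs Chen: Chen wins 22–17.
Ben vs Chen: Chen wins 22–17.
No candidate beats all others: Dana beats Hira beats Ben beats Dana, a majority cycle.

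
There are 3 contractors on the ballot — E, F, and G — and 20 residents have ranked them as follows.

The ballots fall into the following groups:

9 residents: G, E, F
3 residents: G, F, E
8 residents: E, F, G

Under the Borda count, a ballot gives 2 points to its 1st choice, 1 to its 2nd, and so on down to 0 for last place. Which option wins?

Borda scores:
  E: 9·1 + 3·0 + 8·2 = 25
  F: 9·0 + 3·1 + 8·1 = 11
  G: 9·2 + 3·2 + 8·0 = 24
E has the highest total.

E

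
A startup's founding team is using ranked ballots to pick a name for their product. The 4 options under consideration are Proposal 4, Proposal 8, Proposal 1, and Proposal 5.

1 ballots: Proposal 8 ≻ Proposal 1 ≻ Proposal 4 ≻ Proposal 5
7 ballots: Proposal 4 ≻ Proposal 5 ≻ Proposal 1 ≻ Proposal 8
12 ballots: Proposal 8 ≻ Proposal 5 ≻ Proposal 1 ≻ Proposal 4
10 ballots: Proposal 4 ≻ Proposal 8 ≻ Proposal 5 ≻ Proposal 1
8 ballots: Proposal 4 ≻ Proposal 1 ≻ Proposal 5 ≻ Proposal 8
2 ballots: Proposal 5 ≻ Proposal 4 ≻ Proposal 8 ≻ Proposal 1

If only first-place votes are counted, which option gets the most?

First-place vote totals:
  Proposal 4: 25
  Proposal 8: 13
  Proposal 1: 0
  Proposal 5: 2
Proposal 4 has the most first-place votes.

Proposal 4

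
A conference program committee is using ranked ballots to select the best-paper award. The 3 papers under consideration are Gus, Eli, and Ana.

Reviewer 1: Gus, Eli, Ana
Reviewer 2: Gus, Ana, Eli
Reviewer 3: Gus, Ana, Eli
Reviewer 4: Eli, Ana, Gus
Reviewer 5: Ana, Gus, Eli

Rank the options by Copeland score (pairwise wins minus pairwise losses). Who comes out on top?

Gus

Pairwise results:
  Gus vs Eli: Gus wins 4–1.
  Gus vs Ana: Gus wins 3–2.
  Eli vs Ana: Ana wins 3–2.
Copeland scores (wins − losses):
  Gus: 2 − 0 = 2
  Eli: 0 − 2 = -2
  Ana: 1 − 1 = 0
Gus has the best Copeland score.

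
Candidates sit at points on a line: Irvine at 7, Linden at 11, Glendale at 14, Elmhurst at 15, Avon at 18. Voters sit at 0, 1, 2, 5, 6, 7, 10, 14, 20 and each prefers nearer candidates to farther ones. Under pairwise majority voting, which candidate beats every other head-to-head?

Irvine

With single-peaked preferences on a line, the Condorcet winner is the candidate closest to the median voter.
The median voter (position 6) is closest to Irvine at 7.
Check: Irvine vs Avon — voters closer to Irvine: 7 of 9.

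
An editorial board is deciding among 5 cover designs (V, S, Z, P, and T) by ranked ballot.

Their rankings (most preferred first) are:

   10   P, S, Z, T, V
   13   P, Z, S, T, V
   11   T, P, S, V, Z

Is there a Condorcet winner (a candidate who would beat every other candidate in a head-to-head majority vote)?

Yes

Head-to-head results (34 voters total):
V vs S: S wins 34–0.
V vs Z: Z wins 23–11.
V vs P: P wins 34–0.
V vs T: T wins 34–0.
S vs Z: S wins 21–13.
S vs P: P wins 34–0.
S vs T: S wins 23–11.
Z vs P: P wins 34–0.
Z vs T: Z wins 23–11.
P vs T: P wins 23–11.
P beats each rival — V (34–0), S (34–0), Z (34–0), T (23–11) — so P is the Condorcet winner.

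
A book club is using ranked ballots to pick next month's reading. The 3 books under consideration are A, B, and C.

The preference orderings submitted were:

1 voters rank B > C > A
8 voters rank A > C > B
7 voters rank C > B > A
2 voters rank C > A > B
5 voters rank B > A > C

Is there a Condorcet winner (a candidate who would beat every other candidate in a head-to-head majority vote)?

No

Head-to-head results (23 voters total):
A vs B: B wins 13–10.
A vs C: A wins 13–10.
B vs C: C wins 17–6.
No candidate beats all others: A beats C beats B beats A, a majority cycle.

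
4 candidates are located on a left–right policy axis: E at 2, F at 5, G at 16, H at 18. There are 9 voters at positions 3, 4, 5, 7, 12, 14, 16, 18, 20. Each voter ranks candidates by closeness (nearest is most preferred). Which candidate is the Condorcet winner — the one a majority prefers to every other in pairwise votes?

With single-peaked preferences on a line, the Condorcet winner is the candidate closest to the median voter.
The median voter (position 12) is closest to G at 16.
Check: G vs E — voters closer to G: 5 of 9.

G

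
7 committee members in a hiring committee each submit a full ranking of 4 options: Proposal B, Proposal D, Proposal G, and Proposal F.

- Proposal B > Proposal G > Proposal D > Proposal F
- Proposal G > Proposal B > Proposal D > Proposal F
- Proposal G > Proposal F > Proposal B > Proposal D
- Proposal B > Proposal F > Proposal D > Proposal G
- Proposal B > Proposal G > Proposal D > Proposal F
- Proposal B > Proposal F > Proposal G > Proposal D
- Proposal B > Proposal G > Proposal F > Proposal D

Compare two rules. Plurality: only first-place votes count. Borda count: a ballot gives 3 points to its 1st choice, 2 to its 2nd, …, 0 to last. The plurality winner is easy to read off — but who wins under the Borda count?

Plurality first-place counts: Proposal B 5, Proposal D 0, Proposal G 2, Proposal F 0 → Proposal B.
Borda totals: Proposal B 18, Proposal D 4, Proposal G 13, Proposal F 7 → Proposal B.

Proposal B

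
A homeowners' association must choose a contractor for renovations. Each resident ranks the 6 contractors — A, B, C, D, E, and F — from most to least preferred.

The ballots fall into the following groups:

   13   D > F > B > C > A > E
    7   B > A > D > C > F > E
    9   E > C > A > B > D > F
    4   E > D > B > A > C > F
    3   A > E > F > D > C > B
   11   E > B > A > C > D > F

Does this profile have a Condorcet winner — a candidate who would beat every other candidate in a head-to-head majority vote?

Yes

Head-to-head results (47 voters total):
A vs B: B wins 35–12.
A vs C: A wins 25–22.
A vs D: A wins 30–17.
A vs E: E wins 24–23.
A vs F: A wins 34–13.
B vs C: B wins 35–12.
B vs D: B wins 27–20.
B vs E: E wins 27–20.
B vs F: B wins 31–16.
C vs D: D wins 27–20.
C vs E: E wins 27–20.
C vs F: C wins 31–16.
D vs E: E wins 27–20.
D vs F: D wins 44–3.
E vs F: E wins 27–20.
E beats each rival — A (24–23), B (27–20), C (27–20), D (27–20), F (27–20) — so E is the Condorcet winner.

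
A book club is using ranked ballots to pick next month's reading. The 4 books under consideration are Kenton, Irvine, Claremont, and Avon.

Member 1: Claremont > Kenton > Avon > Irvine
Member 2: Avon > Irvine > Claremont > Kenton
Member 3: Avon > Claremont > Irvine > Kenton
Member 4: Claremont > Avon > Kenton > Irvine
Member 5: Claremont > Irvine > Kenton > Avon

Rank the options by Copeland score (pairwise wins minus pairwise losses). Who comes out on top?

Pairwise results:
  Kenton vs Irvine: Irvine wins 3–2.
  Kenton vs Claremont: Claremont wins 5–0.
  Kenton vs Avon: Avon wins 3–2.
  Irvine vs Claremont: Claremont wins 4–1.
  Irvine vs Avon: Avon wins 4–1.
  Claremont vs Avon: Claremont wins 3–2.
Copeland scores (wins − losses):
  Kenton: 0 − 3 = -3
  Irvine: 1 − 2 = -1
  Claremont: 3 − 0 = 3
  Avon: 2 − 1 = 1
Claremont has the best Copeland score.

Claremont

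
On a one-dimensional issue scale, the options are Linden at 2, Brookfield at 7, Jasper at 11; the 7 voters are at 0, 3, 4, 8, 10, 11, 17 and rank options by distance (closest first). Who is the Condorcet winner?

With single-peaked preferences on a line, the Condorcet winner is the candidate closest to the median voter.
The median voter (position 8) is closest to Brookfield at 7.
Check: Brookfield vs Jasper — voters closer to Brookfield: 4 of 7.

Brookfield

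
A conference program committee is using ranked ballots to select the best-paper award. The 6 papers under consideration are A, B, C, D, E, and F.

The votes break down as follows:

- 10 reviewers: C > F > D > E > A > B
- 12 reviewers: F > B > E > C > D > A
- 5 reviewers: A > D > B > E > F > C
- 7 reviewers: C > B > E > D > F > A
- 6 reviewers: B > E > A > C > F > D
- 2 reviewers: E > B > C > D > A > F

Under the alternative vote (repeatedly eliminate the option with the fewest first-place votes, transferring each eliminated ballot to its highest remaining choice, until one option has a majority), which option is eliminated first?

Round 1: C 17, F 12, B 6, A 5, E 2, D 0. D has the fewest and is eliminated.
Round 2: C 17, F 12, B 6, A 5, E 2. E has the fewest and is eliminated.
Round 3: C 17, F 12, B 8, A 5. A has the fewest and is eliminated.
Round 4: C 17, B 13, F 12. F has the fewest and is eliminated.
Round 5: B 25, C 17. B has a majority.

D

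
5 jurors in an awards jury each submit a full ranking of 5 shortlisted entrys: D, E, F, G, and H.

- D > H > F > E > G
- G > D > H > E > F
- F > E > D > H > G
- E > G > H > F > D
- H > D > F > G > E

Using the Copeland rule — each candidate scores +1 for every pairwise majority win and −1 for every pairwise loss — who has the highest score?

D

Pairwise results:
  D vs E: D wins 3–2.
  D vs F: D wins 3–2.
  D vs G: D wins 3–2.
  D vs H: D wins 3–2.
  E vs F: F wins 3–2.
  E vs G: E wins 3–2.
  E vs H: H wins 3–2.
  F vs G: F wins 3–2.
  F vs H: H wins 4–1.
  G vs H: H wins 3–2.
Copeland scores (wins − losses):
  D: 4 − 0 = 4
  E: 1 − 3 = -2
  F: 2 − 2 = 0
  G: 0 − 4 = -4
  H: 3 − 1 = 2
D has the best Copeland score.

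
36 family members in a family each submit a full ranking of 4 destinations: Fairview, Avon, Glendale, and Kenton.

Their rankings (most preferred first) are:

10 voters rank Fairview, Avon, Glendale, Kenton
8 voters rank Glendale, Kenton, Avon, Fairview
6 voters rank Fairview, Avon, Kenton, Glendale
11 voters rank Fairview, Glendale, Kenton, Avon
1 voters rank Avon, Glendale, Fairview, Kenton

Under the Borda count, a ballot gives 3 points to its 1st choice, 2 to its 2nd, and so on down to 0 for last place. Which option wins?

Fairview

Borda scores:
  Fairview: 10·3 + 8·0 + 6·3 + 11·3 + 1 = 82
  Avon: 10·2 + 8·1 + 6·2 + 11·0 + 3 = 43
  Glendale: 10·1 + 8·3 + 6·0 + 11·2 + 2 = 58
  Kenton: 10·0 + 8·2 + 6·1 + 11·1 + 0 = 33
Fairview has the highest total.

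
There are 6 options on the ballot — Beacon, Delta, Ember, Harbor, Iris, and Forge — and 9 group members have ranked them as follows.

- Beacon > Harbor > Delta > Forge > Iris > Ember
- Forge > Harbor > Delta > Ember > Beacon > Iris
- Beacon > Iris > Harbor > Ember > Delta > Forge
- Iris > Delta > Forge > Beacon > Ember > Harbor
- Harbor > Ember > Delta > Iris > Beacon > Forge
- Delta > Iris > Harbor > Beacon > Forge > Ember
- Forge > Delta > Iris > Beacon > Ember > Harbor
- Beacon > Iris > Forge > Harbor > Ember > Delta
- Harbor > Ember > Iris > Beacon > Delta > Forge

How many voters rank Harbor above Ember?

Ballots ranking Harbor above Ember: 7.
Ballots ranking Ember above Harbor: 2.
So 7 of 9 voters prefer Harbor to Ember.

7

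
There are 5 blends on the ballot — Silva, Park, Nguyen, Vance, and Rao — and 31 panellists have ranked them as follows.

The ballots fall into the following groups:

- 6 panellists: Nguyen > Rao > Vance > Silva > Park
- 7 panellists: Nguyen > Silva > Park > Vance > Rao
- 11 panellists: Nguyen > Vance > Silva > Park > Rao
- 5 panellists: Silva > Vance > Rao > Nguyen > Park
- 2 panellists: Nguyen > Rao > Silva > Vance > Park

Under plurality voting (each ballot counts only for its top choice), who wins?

First-place vote totals:
  Silva: 5
  Park: 0
  Nguyen: 26
  Vance: 0
  Rao: 0
Nguyen has the most first-place votes.

Nguyen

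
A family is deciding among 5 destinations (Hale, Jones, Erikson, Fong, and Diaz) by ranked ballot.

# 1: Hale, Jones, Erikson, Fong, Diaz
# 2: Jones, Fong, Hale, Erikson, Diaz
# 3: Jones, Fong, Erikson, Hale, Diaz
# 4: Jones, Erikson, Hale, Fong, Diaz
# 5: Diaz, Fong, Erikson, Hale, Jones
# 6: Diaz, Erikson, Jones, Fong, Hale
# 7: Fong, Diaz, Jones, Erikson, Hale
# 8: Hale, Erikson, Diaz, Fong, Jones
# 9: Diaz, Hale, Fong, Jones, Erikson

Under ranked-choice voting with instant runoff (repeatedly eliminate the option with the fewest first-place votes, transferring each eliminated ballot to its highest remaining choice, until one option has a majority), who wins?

Diaz

Round 1: Jones 3, Diaz 3, Hale 2, Fong 1, Erikson 0. Erikson has the fewest and is eliminated.
Round 2: Jones 3, Diaz 3, Hale 2, Fong 1. Fong has the fewest and is eliminated.
Round 3: Diaz 4, Jones 3, Hale 2. Hale has the fewest and is eliminated.
Round 4: Diaz 5, Jones 4. Diaz has a majority.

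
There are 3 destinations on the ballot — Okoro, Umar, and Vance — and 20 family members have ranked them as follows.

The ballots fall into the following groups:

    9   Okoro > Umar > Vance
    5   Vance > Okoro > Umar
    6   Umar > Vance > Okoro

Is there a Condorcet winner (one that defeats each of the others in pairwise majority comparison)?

No

Head-to-head results (20 voters total):
Okoro vs Umar: Okoro wins 14–6.
Okoro vs Vance: Vance wins 11–9.
Umar vs Vance: Umar wins 15–5.
No candidate beats all others: Okoro beats Umar beats Vance beats Okoro, a majority cycle.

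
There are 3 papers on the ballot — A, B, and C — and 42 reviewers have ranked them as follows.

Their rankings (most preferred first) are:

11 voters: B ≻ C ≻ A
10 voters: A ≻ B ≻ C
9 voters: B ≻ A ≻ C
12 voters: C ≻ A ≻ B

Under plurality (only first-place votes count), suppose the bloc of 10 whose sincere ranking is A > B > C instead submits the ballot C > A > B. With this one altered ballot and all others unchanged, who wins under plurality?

First-place totals with the altered ballot: A 0, B 20, C 22.
The switch changes the winner from B to C.

C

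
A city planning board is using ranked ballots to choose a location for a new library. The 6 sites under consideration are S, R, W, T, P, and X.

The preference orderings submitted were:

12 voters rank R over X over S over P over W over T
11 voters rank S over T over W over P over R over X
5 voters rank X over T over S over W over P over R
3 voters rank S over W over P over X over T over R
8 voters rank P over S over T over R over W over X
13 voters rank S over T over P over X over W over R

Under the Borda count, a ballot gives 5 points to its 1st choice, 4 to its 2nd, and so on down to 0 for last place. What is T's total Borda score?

Borda scores:
  S: 12·3 + 11·5 + 5·3 + 3·5 + 8·4 + 13·5 = 218
  R: 12·5 + 11·1 + 5·0 + 3·0 + 8·2 + 13·0 = 87
  W: 12·1 + 11·3 + 5·2 + 3·4 + 8·1 + 13·1 = 88
  T: 12·0 + 11·4 + 5·4 + 3·1 + 8·3 + 13·4 = 143
  P: 12·2 + 11·2 + 5·1 + 3·3 + 8·5 + 13·3 = 139
  X: 12·4 + 11·0 + 5·5 + 3·2 + 8·0 + 13·2 = 105

143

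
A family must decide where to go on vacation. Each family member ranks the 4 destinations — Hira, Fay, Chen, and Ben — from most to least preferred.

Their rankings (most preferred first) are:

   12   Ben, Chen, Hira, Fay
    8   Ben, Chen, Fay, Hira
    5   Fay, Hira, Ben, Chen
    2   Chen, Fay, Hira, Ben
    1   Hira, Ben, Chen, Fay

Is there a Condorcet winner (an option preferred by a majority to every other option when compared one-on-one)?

Head-to-head results (28 voters total):
Hira vs Fay: Fay wins 15–13.
Hira vs Chen: Chen wins 22–6.
Hira vs Ben: Ben wins 20–8.
Fay vs Chen: Chen wins 23–5.
Fay vs Ben: Ben wins 21–7.
Chen vs Ben: Ben wins 26–2.
Ben beats each rival — Hira (20–8), Fay (21–7), Chen (26–2) — so Ben is the Condorcet winner.

Yes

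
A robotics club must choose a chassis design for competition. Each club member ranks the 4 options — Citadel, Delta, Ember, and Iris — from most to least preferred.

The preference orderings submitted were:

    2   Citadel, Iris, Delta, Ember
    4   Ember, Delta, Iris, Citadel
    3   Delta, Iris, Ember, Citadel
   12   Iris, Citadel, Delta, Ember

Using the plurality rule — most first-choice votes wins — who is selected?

Iris

First-place vote totals:
  Citadel: 2
  Delta: 3
  Ember: 4
  Iris: 12
Iris has the most first-place votes.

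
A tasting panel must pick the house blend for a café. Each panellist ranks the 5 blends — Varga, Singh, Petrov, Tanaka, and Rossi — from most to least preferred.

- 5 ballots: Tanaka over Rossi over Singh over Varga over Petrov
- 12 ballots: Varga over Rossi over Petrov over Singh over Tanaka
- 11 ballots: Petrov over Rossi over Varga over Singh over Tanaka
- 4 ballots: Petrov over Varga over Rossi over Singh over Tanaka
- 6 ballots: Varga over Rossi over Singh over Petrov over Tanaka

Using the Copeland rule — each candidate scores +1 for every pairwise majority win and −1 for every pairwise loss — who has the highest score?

Pairwise results:
  Varga vs Singh: Varga wins 33–5.
  Varga vs Petrov: Varga wins 23–15.
  Varga vs Tanaka: Varga wins 33–5.
  Varga vs Rossi: Varga wins 22–16.
  Singh vs Petrov: Petrov wins 27–11.
  Singh vs Tanaka: Singh wins 33–5.
  Singh vs Rossi: Rossi wins 38–0.
  Petrov vs Tanaka: Petrov wins 33–5.
  Petrov vs Rossi: Rossi wins 23–15.
  Tanaka vs Rossi: Rossi wins 33–5.
Copeland scores (wins − losses):
  Varga: 4 − 0 = 4
  Singh: 1 − 3 = -2
  Petrov: 2 − 2 = 0
  Tanaka: 0 − 4 = -4
  Rossi: 3 − 1 = 2
Varga has the best Copeland score.

Varga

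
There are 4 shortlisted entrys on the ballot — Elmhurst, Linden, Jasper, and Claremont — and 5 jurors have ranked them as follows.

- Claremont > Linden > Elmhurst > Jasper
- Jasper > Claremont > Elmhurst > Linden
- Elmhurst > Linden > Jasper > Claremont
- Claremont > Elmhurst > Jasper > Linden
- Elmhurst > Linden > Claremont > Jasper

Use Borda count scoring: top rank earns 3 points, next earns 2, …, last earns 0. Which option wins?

Elmhurst

Borda scores:
  Elmhurst: 1 + 1 + 3 + 2 + 3 = 10
  Linden: 2 + 0 + 2 + 0 + 2 = 6
  Jasper: 0 + 3 + 1 + 1 + 0 = 5
  Claremont: 3 + 2 + 0 + 3 + 1 = 9
Elmhurst has the highest total.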